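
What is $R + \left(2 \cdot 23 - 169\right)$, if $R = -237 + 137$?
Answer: $-223$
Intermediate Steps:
$R = -100$
$R + \left(2 \cdot 23 - 169\right) = -100 + \left(2 \cdot 23 - 169\right) = -100 + \left(46 - 169\right) = -100 - 123 = -223$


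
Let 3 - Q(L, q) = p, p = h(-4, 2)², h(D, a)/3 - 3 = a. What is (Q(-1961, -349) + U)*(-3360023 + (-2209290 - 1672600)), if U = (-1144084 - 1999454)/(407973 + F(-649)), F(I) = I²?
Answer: 677916077008779/414587 ≈ 1.6352e+9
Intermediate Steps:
h(D, a) = 9 + 3*a
U = -1571769/414587 (U = (-1144084 - 1999454)/(407973 + (-649)²) = -3143538/(407973 + 421201) = -3143538/829174 = -3143538*1/829174 = -1571769/414587 ≈ -3.7912)
p = 225 (p = (9 + 3*2)² = (9 + 6)² = 15² = 225)
Q(L, q) = -222 (Q(L, q) = 3 - 1*225 = 3 - 225 = -222)
(Q(-1961, -349) + U)*(-3360023 + (-2209290 - 1672600)) = (-222 - 1571769/414587)*(-3360023 + (-2209290 - 1672600)) = -93610083*(-3360023 - 3881890)/414587 = -93610083/414587*(-7241913) = 677916077008779/414587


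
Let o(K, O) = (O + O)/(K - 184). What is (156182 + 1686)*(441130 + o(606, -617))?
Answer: 14694008182684/211 ≈ 6.9640e+10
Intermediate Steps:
o(K, O) = 2*O/(-184 + K) (o(K, O) = (2*O)/(-184 + K) = 2*O/(-184 + K))
(156182 + 1686)*(441130 + o(606, -617)) = (156182 + 1686)*(441130 + 2*(-617)/(-184 + 606)) = 157868*(441130 + 2*(-617)/422) = 157868*(441130 + 2*(-617)*(1/422)) = 157868*(441130 - 617/211) = 157868*(93077813/211) = 14694008182684/211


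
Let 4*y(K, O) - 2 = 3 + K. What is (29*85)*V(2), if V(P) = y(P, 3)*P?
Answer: 17255/2 ≈ 8627.5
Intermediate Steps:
y(K, O) = 5/4 + K/4 (y(K, O) = 1/2 + (3 + K)/4 = 1/2 + (3/4 + K/4) = 5/4 + K/4)
V(P) = P*(5/4 + P/4) (V(P) = (5/4 + P/4)*P = P*(5/4 + P/4))
(29*85)*V(2) = (29*85)*((1/4)*2*(5 + 2)) = 2465*((1/4)*2*7) = 2465*(7/2) = 17255/2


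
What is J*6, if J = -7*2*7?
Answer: -588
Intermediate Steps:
J = -98 (J = -14*7 = -98)
J*6 = -98*6 = -588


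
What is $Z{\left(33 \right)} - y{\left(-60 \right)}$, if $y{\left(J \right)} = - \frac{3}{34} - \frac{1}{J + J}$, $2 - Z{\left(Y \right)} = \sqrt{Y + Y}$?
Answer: $\frac{4243}{2040} - \sqrt{66} \approx -6.0441$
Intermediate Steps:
$Z{\left(Y \right)} = 2 - \sqrt{2} \sqrt{Y}$ ($Z{\left(Y \right)} = 2 - \sqrt{Y + Y} = 2 - \sqrt{2 Y} = 2 - \sqrt{2} \sqrt{Y}$)
$y{\left(J \right)} = - \frac{3}{34} - \frac{1}{2 J}$ ($y{\left(J \right)} = \left(-3\right) \frac{1}{34} - \frac{1}{2 J} = - \frac{3}{34} - \frac{1}{2 J}$)
$Z{\left(33 \right)} - y{\left(-60 \right)} = \left(2 - \sqrt{2} \sqrt{33}\right) - \frac{-17 - -180}{34 \left(-60\right)} = \left(2 - \sqrt{66}\right) - \frac{1}{34} \left(- \frac{1}{60}\right) \left(-17 + 180\right) = \left(2 - \sqrt{66}\right) - \frac{1}{34} \left(- \frac{1}{60}\right) 163 = \left(2 - \sqrt{66}\right) - - \frac{163}{2040} = \left(2 - \sqrt{66}\right) + \frac{163}{2040} = \frac{4243}{2040} - \sqrt{66}$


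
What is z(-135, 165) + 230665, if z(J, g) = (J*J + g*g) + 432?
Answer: 276547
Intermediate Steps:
z(J, g) = 432 + J² + g² (z(J, g) = (J² + g²) + 432 = 432 + J² + g²)
z(-135, 165) + 230665 = (432 + (-135)² + 165²) + 230665 = (432 + 18225 + 27225) + 230665 = 45882 + 230665 = 276547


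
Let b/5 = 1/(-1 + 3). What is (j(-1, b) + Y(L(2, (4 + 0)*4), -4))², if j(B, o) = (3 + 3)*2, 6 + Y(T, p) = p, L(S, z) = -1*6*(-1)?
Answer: 4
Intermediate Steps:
L(S, z) = 6 (L(S, z) = -6*(-1) = 6)
b = 5/2 (b = 5/(-1 + 3) = 5/2 ≈ 2.5000)
Y(T, p) = -6 + p
j(B, o) = 12 (j(B, o) = 6*2 = 12)
(j(-1, b) + Y(L(2, (4 + 0)*4), -4))² = (12 + (-6 - 4))² = (12 - 10)² = 2² = 4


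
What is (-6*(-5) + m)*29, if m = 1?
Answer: 899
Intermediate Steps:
(-6*(-5) + m)*29 = (-6*(-5) + 1)*29 = (30 + 1)*29 = 31*29 = 899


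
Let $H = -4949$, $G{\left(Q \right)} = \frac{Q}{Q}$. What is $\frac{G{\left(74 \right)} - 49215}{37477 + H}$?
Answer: $- \frac{24607}{16264} \approx -1.513$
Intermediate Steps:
$G{\left(Q \right)} = 1$
$\frac{G{\left(74 \right)} - 49215}{37477 + H} = \frac{1 - 49215}{37477 - 4949} = - \frac{49214}{32528} = \left(-49214\right) \frac{1}{32528} = - \frac{24607}{16264}$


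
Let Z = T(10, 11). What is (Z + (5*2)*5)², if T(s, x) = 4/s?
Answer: 63504/25 ≈ 2540.2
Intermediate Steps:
Z = ⅖ (Z = 4/10 = 4*(⅒) = ⅖ ≈ 0.40000)
(Z + (5*2)*5)² = (⅖ + (5*2)*5)² = (⅖ + 10*5)² = (⅖ + 50)² = (252/5)² = 63504/25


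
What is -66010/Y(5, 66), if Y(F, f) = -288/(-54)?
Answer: -99015/8 ≈ -12377.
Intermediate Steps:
Y(F, f) = 16/3 (Y(F, f) = -288*(-1/54) = 16/3)
-66010/Y(5, 66) = -66010/16/3 = -66010*3/16 = -99015/8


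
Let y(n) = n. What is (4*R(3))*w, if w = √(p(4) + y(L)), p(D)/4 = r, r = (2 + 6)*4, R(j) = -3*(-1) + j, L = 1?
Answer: 24*√129 ≈ 272.59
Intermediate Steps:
R(j) = 3 + j
r = 32 (r = 8*4 = 32)
p(D) = 128 (p(D) = 4*32 = 128)
w = √129 (w = √(128 + 1) = √129 ≈ 11.358)
(4*R(3))*w = (4*(3 + 3))*√129 = (4*6)*√129 = 24*√129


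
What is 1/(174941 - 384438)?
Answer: -1/209497 ≈ -4.7733e-6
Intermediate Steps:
1/(174941 - 384438) = 1/(-209497) = -1/209497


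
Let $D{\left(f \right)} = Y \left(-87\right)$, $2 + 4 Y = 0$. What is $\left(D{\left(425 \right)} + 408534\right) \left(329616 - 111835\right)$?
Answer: $\frac{177960833055}{2} \approx 8.898 \cdot 10^{10}$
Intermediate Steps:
$Y = - \frac{1}{2}$ ($Y = - \frac{1}{2} + \frac{1}{4} \cdot 0 = - \frac{1}{2} + 0 = - \frac{1}{2} \approx -0.5$)
$D{\left(f \right)} = \frac{87}{2}$ ($D{\left(f \right)} = \left(- \frac{1}{2}\right) \left(-87\right) = \frac{87}{2}$)
$\left(D{\left(425 \right)} + 408534\right) \left(329616 - 111835\right) = \left(\frac{87}{2} + 408534\right) \left(329616 - 111835\right) = \frac{817155}{2} \cdot 217781 = \frac{177960833055}{2}$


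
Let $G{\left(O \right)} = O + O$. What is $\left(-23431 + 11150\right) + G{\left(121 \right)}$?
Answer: $-12039$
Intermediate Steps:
$G{\left(O \right)} = 2 O$
$\left(-23431 + 11150\right) + G{\left(121 \right)} = \left(-23431 + 11150\right) + 2 \cdot 121 = -12281 + 242 = -12039$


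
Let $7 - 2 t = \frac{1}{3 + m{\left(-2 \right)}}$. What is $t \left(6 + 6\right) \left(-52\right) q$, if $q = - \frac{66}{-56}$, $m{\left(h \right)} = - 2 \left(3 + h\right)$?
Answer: $- \frac{15444}{7} \approx -2206.3$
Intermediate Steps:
$m{\left(h \right)} = -6 - 2 h$
$t = 3$ ($t = \frac{7}{2} - \frac{1}{2 \left(3 - 2\right)} = \frac{7}{2} - \frac{1}{2 \cdot 1} = \frac{7}{2} - \frac{1}{2} = 3$)
$q = \frac{33}{28}$ ($q = \left(-66\right) \left(- \frac{1}{56}\right) = \frac{33}{28} \approx 1.1786$)
$t \left(6 + 6\right) \left(-52\right) q = 3 \left(6 + 6\right) \left(-52\right) \frac{33}{28} = 3 \cdot 12 \left(-52\right) \frac{33}{28} = 36 \left(-52\right) \frac{33}{28} = \left(-1872\right) \frac{33}{28} = - \frac{15444}{7}$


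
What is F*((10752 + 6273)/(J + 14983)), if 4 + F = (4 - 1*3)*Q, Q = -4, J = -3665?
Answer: -68100/5659 ≈ -12.034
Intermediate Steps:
F = -8 (F = -4 + (4 - 1*3)*(-4) = -4 + (4 - 3)*(-4) = -4 + 1*(-4) = -4 - 4 = -8)
F*((10752 + 6273)/(J + 14983)) = -8*(10752 + 6273)/(-3665 + 14983) = -136200/11318 = -8*17025/11318 = -68100/5659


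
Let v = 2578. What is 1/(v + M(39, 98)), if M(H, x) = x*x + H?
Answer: 1/12221 ≈ 8.1826e-5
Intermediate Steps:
M(H, x) = H + x**2 (M(H, x) = x**2 + H = H + x**2)
1/(v + M(39, 98)) = 1/(2578 + (39 + 98**2)) = 1/(2578 + (39 + 9604)) = 1/(2578 + 9643) = 1/12221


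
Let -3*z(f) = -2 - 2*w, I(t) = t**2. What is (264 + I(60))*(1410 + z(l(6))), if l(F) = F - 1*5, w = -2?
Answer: 5445664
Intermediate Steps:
l(F) = -5 + F (l(F) = F - 5 = -5 + F)
z(f) = -2/3 (z(f) = -(-2 - 2*(-2))/3 = -(-2 + 4)/3 = -1/3*2 = -2/3)
(264 + I(60))*(1410 + z(l(6))) = (264 + 60**2)*(1410 - 2/3) = (264 + 3600)*(4228/3) = 3864*(4228/3) = 5445664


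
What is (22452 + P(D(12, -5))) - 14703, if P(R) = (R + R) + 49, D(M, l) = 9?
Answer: 7816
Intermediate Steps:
P(R) = 49 + 2*R (P(R) = 2*R + 49 = 49 + 2*R)
(22452 + P(D(12, -5))) - 14703 = (22452 + (49 + 2*9)) - 14703 = (22452 + (49 + 18)) - 14703 = (22452 + 67) - 14703 = 22519 - 14703 = 7816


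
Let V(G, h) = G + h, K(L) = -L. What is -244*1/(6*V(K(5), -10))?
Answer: 122/45 ≈ 2.7111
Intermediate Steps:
-244*1/(6*V(K(5), -10)) = -244*1/(6*(-1*5 - 10)) = -244*1/(6*(-5 - 10)) = -244/((-15*6)) = -244/(-90) = -244*(-1/90) = 122/45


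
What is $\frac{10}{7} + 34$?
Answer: $\frac{248}{7} \approx 35.429$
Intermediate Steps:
$\frac{10}{7} + 34 = \frac{248}{7}$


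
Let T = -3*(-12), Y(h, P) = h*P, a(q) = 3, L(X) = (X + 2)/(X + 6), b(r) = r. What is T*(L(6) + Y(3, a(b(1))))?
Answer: 348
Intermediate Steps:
L(X) = (2 + X)/(6 + X)
Y(h, P) = P*h
T = 36
T*(L(6) + Y(3, a(b(1)))) = 36*((2 + 6)/(6 + 6) + 3*3) = 36*(8/12 + 9) = 36*((1/12)*8 + 9) = 36*(2/3 + 9) = 36*(29/3) = 348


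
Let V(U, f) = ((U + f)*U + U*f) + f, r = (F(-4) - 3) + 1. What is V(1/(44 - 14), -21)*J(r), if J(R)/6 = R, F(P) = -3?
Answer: 20159/30 ≈ 671.97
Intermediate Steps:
r = -5 (r = (-3 - 3) + 1 = -6 + 1 = -5)
V(U, f) = f + U*f + U*(U + f) (V(U, f) = (U*(U + f) + U*f) + f = (U*f + U*(U + f)) + f = f + U*f + U*(U + f))
J(R) = 6*R
V(1/(44 - 14), -21)*J(r) = (-21 + (1/(44 - 14))² + 2*(-21)/(44 - 14))*(6*(-5)) = (-21 + (1/30)² + 2*(-21)/30)*(-30) = (-21 + (1/30)² + 2*(1/30)*(-21))*(-30) = (-21 + 1/900 - 7/5)*(-30) = -20159/900*(-30) = 20159/30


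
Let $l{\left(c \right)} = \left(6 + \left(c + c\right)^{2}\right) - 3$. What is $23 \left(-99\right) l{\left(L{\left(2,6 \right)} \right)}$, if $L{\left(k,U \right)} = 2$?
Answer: $-43263$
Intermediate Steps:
$l{\left(c \right)} = 3 + 4 c^{2}$ ($l{\left(c \right)} = \left(6 + \left(2 c\right)^{2}\right) - 3 = \left(6 + 4 c^{2}\right) - 3 = 3 + 4 c^{2}$)
$23 \left(-99\right) l{\left(L{\left(2,6 \right)} \right)} = 23 \left(-99\right) \left(3 + 4 \cdot 2^{2}\right) = - 2277 \left(3 + 4 \cdot 4\right) = - 2277 \left(3 + 16\right) = \left(-2277\right) 19 = -43263$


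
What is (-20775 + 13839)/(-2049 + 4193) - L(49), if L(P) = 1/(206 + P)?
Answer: -221353/68340 ≈ -3.2390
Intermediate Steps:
(-20775 + 13839)/(-2049 + 4193) - L(49) = (-20775 + 13839)/(-2049 + 4193) - 1/(206 + 49) = -6936/2144 - 1/255 = -6936*1/2144 - 1*1/255 = -867/268 - 1/255 = -221353/68340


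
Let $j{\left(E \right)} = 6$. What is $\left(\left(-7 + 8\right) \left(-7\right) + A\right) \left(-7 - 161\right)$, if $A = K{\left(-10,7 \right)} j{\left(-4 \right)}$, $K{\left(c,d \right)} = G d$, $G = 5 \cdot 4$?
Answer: $-139944$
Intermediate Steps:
$G = 20$
$K{\left(c,d \right)} = 20 d$
$A = 840$ ($A = 20 \cdot 7 \cdot 6 = 140 \cdot 6 = 840$)
$\left(\left(-7 + 8\right) \left(-7\right) + A\right) \left(-7 - 161\right) = \left(\left(-7 + 8\right) \left(-7\right) + 840\right) \left(-7 - 161\right) = \left(1 \left(-7\right) + 840\right) \left(-168\right) = \left(-7 + 840\right) \left(-168\right) = 833 \left(-168\right) = -139944$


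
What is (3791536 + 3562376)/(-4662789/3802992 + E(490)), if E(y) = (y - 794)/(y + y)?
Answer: -761320309294720/159045633 ≈ -4.7868e+6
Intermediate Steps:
E(y) = (-794 + y)/(2*y) (E(y) = (-794 + y)/((2*y)) = (-794 + y)*(1/(2*y)) = (-794 + y)/(2*y))
(3791536 + 3562376)/(-4662789/3802992 + E(490)) = (3791536 + 3562376)/(-4662789/3802992 + (½)*(-794 + 490)/490) = 7353912/(-4662789*1/3802992 + (½)*(1/490)*(-304)) = 7353912/(-1554263/1267664 - 76/245) = 7353912/(-477136899/310577680) = 7353912*(-310577680/477136899) = -761320309294720/159045633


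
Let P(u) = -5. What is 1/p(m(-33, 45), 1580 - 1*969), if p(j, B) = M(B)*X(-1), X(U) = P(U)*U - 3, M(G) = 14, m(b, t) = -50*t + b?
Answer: 1/28 ≈ 0.035714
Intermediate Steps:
m(b, t) = b - 50*t
X(U) = -3 - 5*U (X(U) = -5*U - 3 = -3 - 5*U)
p(j, B) = 28 (p(j, B) = 14*(-3 - 5*(-1)) = 14*(-3 + 5) = 14*2 = 28)
1/p(m(-33, 45), 1580 - 1*969) = 1/28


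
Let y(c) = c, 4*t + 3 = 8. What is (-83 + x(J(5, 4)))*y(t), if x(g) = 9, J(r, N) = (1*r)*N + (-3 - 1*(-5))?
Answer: -185/2 ≈ -92.500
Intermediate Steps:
t = 5/4 (t = -¾ + (¼)*8 = -¾ + 2 = 5/4 ≈ 1.2500)
J(r, N) = 2 + N*r (J(r, N) = r*N + (-3 + 5) = N*r + 2 = 2 + N*r)
(-83 + x(J(5, 4)))*y(t) = (-83 + 9)*(5/4) = -74*5/4 = -185/2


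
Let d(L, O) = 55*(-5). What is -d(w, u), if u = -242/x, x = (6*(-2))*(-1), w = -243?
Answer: 275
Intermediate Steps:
x = 12 (x = -12*(-1) = 12)
u = -121/6 (u = -242/12 = -242*1/12 = -121/6 ≈ -20.167)
d(L, O) = -275
-d(w, u) = -1*(-275) = 275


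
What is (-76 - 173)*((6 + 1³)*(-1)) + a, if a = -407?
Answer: 1336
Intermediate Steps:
(-76 - 173)*((6 + 1³)*(-1)) + a = (-76 - 173)*((6 + 1³)*(-1)) - 407 = -249*(6 + 1)*(-1) - 407 = -1743*(-1) - 407 = -249*(-7) - 407 = 1743 - 407 = 1336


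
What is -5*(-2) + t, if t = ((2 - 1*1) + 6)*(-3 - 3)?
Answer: -32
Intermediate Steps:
t = -42 (t = ((2 - 1) + 6)*(-6) = (1 + 6)*(-6) = 7*(-6) = -42)
-5*(-2) + t = -5*(-2) - 42 = 10 - 42 = -32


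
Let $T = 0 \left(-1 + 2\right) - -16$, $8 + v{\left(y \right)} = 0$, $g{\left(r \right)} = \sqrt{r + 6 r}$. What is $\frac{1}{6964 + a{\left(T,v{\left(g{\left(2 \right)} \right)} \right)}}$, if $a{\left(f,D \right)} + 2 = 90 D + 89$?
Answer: $\frac{1}{6331} \approx 0.00015795$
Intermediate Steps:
$g{\left(r \right)} = \sqrt{7} \sqrt{r}$ ($g{\left(r \right)} = \sqrt{7 r} = \sqrt{7} \sqrt{r}$)
$v{\left(y \right)} = -8$ ($v{\left(y \right)} = -8 + 0 = -8$)
$T = 16$ ($T = 0 \cdot 1 + 16 = 0 + 16 = 16$)
$a{\left(f,D \right)} = 87 + 90 D$ ($a{\left(f,D \right)} = -2 + \left(90 D + 89\right) = -2 + \left(89 + 90 D\right) = 87 + 90 D$)
$\frac{1}{6964 + a{\left(T,v{\left(g{\left(2 \right)} \right)} \right)}} = \frac{1}{6964 + \left(87 + 90 \left(-8\right)\right)} = \frac{1}{6964 + \left(87 - 720\right)} = \frac{1}{6964 - 633} = \frac{1}{6331}$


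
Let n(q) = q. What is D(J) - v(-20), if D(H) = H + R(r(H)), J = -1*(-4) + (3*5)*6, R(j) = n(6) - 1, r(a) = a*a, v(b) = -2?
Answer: 101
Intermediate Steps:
r(a) = a**2
R(j) = 5 (R(j) = 6 - 1 = 5)
J = 94 (J = 4 + 15*6 = 4 + 90 = 94)
D(H) = 5 + H (D(H) = H + 5 = 5 + H)
D(J) - v(-20) = (5 + 94) - 1*(-2) = 99 + 2 = 101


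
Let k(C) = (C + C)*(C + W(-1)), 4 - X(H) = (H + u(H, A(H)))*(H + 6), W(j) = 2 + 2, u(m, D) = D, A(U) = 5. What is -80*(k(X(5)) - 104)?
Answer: -1721600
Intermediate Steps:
W(j) = 4
X(H) = 4 - (5 + H)*(6 + H) (X(H) = 4 - (H + 5)*(H + 6) = 4 - (5 + H)*(6 + H))
k(C) = 2*C*(4 + C) (k(C) = (C + C)*(C + 4) = (2*C)*(4 + C) = 2*C*(4 + C))
-80*(k(X(5)) - 104) = -80*(2*(-26 - 1*5**2 - 11*5)*(4 + (-26 - 1*5**2 - 11*5)) - 104) = -80*(2*(-26 - 1*25 - 55)*(4 + (-26 - 1*25 - 55)) - 104) = -80*(2*(-26 - 25 - 55)*(4 + (-26 - 25 - 55)) - 104) = -80*(2*(-106)*(4 - 106) - 104) = -80*(2*(-106)*(-102) - 104) = -80*(21624 - 104) = -80*21520 = -1721600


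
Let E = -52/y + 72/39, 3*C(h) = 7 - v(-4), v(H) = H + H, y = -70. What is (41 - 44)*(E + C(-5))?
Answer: -10359/455 ≈ -22.767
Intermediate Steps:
v(H) = 2*H
C(h) = 5 (C(h) = (7 - 2*(-4))/3 = (7 - 1*(-8))/3 = (7 + 8)/3 = (⅓)*15 = 5)
E = 1178/455 (E = -52/(-70) + 72/39 = -52*(-1/70) + 72*(1/39) = 26/35 + 24/13 = 1178/455 ≈ 2.5890)
(41 - 44)*(E + C(-5)) = (41 - 44)*(1178/455 + 5) = -3*3453/455 = -10359/455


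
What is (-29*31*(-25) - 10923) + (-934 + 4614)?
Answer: 15232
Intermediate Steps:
(-29*31*(-25) - 10923) + (-934 + 4614) = (-899*(-25) - 10923) + 3680 = (22475 - 10923) + 3680 = 11552 + 3680 = 15232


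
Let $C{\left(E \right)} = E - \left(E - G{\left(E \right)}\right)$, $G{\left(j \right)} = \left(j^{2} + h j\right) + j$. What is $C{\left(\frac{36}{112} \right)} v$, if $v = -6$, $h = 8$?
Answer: $- \frac{7047}{392} \approx -17.977$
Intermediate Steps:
$G{\left(j \right)} = j^{2} + 9 j$ ($G{\left(j \right)} = \left(j^{2} + 8 j\right) + j = j^{2} + 9 j$)
$C{\left(E \right)} = E \left(9 + E\right)$ ($C{\left(E \right)} = E + \left(E \left(9 + E\right) - E\right) = E + \left(- E + E \left(9 + E\right)\right) = E \left(9 + E\right)$)
$C{\left(\frac{36}{112} \right)} v = \frac{36}{112} \left(9 + \frac{36}{112}\right) \left(-6\right) = 36 \cdot \frac{1}{112} \left(9 + 36 \cdot \frac{1}{112}\right) \left(-6\right) = \frac{9 \left(9 + \frac{9}{28}\right)}{28} \left(-6\right) = \frac{9}{28} \cdot \frac{261}{28} \left(-6\right) = \frac{2349}{784} \left(-6\right) = - \frac{7047}{392}$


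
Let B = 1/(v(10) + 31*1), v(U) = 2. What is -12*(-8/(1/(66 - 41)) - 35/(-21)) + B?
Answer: 78541/33 ≈ 2380.0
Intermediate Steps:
B = 1/33 (B = 1/(2 + 31*1) = 1/(2 + 31) = 1/33 ≈ 0.030303)
-12*(-8/(1/(66 - 41)) - 35/(-21)) + B = -12*(-8/(1/(66 - 41)) - 35/(-21)) + 1/33 = -12*(-8/(1/25) - 35*(-1/21)) + 1/33 = -12*(-8/1/25 + 5/3) + 1/33 = -12*(-8*25 + 5/3) + 1/33 = -12*(-200 + 5/3) + 1/33 = -12*(-595/3) + 1/33 = 2380 + 1/33 = 78541/33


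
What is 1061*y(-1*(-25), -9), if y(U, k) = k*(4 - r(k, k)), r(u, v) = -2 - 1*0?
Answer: -57294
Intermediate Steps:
r(u, v) = -2 (r(u, v) = -2 + 0 = -2)
y(U, k) = 6*k (y(U, k) = k*(4 - 1*(-2)) = k*(4 + 2) = k*6 = 6*k)
1061*y(-1*(-25), -9) = 1061*(6*(-9)) = 1061*(-54) = -57294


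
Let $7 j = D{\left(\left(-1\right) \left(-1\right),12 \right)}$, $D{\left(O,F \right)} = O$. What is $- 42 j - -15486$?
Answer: $15480$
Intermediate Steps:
$j = \frac{1}{7}$ ($j = \frac{\left(-1\right) \left(-1\right)}{7} = \frac{1}{7} \cdot 1 = \frac{1}{7} \approx 0.14286$)
$- 42 j - -15486 = \left(-42\right) \frac{1}{7} - -15486 = -6 + 15486 = 15480$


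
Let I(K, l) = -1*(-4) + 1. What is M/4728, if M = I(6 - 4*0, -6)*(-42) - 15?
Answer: -75/1576 ≈ -0.047589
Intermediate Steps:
I(K, l) = 5 (I(K, l) = 4 + 1 = 5)
M = -225 (M = 5*(-42) - 15 = -210 - 15 = -225)
M/4728 = -225/4728 = -225*1/4728 = -75/1576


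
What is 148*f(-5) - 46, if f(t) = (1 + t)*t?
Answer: 2914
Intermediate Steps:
f(t) = t*(1 + t)
148*f(-5) - 46 = 148*(-5*(1 - 5)) - 46 = 148*(-5*(-4)) - 46 = 148*20 - 46 = 2960 - 46 = 2914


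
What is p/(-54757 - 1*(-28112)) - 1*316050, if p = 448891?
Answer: -8421601141/26645 ≈ -3.1607e+5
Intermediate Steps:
p/(-54757 - 1*(-28112)) - 1*316050 = 448891/(-54757 - 1*(-28112)) - 1*316050 = 448891/(-54757 + 28112) - 316050 = 448891/(-26645) - 316050 = 448891*(-1/26645) - 316050 = -448891/26645 - 316050 = -8421601141/26645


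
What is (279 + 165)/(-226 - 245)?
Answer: -148/157 ≈ -0.94267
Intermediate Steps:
(279 + 165)/(-226 - 245) = 444/(-471) = 444*(-1/471) = -148/157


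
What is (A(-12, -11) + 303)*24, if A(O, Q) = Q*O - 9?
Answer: 10224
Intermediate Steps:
A(O, Q) = -9 + O*Q (A(O, Q) = O*Q - 9 = -9 + O*Q)
(A(-12, -11) + 303)*24 = ((-9 - 12*(-11)) + 303)*24 = ((-9 + 132) + 303)*24 = (123 + 303)*24 = 426*24 = 10224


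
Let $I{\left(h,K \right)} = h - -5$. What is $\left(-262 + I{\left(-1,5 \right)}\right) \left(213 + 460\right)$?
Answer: $-173634$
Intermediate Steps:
$I{\left(h,K \right)} = 5 + h$ ($I{\left(h,K \right)} = h + 5 = 5 + h$)
$\left(-262 + I{\left(-1,5 \right)}\right) \left(213 + 460\right) = \left(-262 + \left(5 - 1\right)\right) \left(213 + 460\right) = \left(-262 + 4\right) 673 = \left(-258\right) 673 = -173634$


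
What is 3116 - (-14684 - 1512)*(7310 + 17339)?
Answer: 399218320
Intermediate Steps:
3116 - (-14684 - 1512)*(7310 + 17339) = 3116 - (-16196)*24649 = 3116 - 1*(-399215204) = 3116 + 399215204 = 399218320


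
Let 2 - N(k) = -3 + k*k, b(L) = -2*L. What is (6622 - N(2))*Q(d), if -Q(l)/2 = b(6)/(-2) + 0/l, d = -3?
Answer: -79452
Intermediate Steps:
Q(l) = -12 (Q(l) = -2*(-2*6/(-2) + 0/l) = -2*(-12*(-½) + 0) = -2*(6 + 0) = -2*6 = -12)
N(k) = 5 - k² (N(k) = 2 - (-3 + k*k) = 2 - (-3 + k²) = 2 + (3 - k²) = 5 - k²)
(6622 - N(2))*Q(d) = (6622 - (5 - 1*2²))*(-12) = (6622 - (5 - 1*4))*(-12) = (6622 - (5 - 4))*(-12) = (6622 - 1*1)*(-12) = (6622 - 1)*(-12) = 6621*(-12) = -79452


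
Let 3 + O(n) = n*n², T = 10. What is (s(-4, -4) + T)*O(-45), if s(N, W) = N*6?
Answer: 1275792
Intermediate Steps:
O(n) = -3 + n³ (O(n) = -3 + n*n² = -3 + n³)
s(N, W) = 6*N
(s(-4, -4) + T)*O(-45) = (6*(-4) + 10)*(-3 + (-45)³) = (-24 + 10)*(-3 - 91125) = -14*(-91128) = 1275792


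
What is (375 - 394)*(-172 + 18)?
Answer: 2926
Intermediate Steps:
(375 - 394)*(-172 + 18) = -19*(-154) = 2926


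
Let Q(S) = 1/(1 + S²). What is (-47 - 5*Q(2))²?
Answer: 2304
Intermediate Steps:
(-47 - 5*Q(2))² = (-47 - 5/(1 + 2²))² = (-47 - 5/(1 + 4))² = (-47 - 5/5)² = (-47 - 5*⅕)² = (-47 - 1)² = (-48)² = 2304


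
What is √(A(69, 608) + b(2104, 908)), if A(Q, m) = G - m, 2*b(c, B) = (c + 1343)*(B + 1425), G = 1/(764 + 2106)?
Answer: √8278738304655/1435 ≈ 2005.1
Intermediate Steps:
G = 1/2870 ≈ 0.00034843
b(c, B) = (1343 + c)*(1425 + B)/2 (b(c, B) = ((c + 1343)*(B + 1425))/2 = ((1343 + c)*(1425 + B))/2 = (1343 + c)*(1425 + B)/2)
A(Q, m) = 1/2870 - m
√(A(69, 608) + b(2104, 908)) = √((1/2870 - 1*608) + (1913775/2 + (1343/2)*908 + (1425/2)*2104 + (½)*908*2104)) = √((1/2870 - 608) + (1913775/2 + 609722 + 1499100 + 955216)) = √(-1744959/2870 + 8041851/2) = √(5769155613/1435) = √8278738304655/1435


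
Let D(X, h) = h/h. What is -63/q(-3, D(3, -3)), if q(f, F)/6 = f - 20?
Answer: 21/46 ≈ 0.45652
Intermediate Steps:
D(X, h) = 1
q(f, F) = -120 + 6*f (q(f, F) = 6*(f - 20) = 6*(-20 + f) = -120 + 6*f)
-63/q(-3, D(3, -3)) = -63/(-120 + 6*(-3)) = -63/(-120 - 18) = -63/(-138) = -63*(-1/138) = 21/46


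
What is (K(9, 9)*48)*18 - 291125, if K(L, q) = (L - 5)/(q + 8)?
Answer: -4945669/17 ≈ -2.9092e+5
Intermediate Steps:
K(L, q) = (-5 + L)/(8 + q)
(K(9, 9)*48)*18 - 291125 = (((-5 + 9)/(8 + 9))*48)*18 - 291125 = ((4/17)*48)*18 - 291125 = (192/17)*18 - 291125 = 3456/17 - 291125 = -4945669/17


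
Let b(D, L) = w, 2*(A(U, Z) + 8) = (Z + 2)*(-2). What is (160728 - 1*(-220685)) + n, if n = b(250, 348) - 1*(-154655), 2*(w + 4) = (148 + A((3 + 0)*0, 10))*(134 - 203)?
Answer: 531648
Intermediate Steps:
A(U, Z) = -10 - Z (A(U, Z) = -8 + ((Z + 2)*(-2))/2 = -8 + ((2 + Z)*(-2))/2 = -8 + (-4 - 2*Z)/2 = -8 + (-2 - Z) = -10 - Z)
w = -4420 (w = -4 + ((148 + (-10 - 1*10))*(134 - 203))/2 = -4 + ((148 + (-10 - 10))*(-69))/2 = -4 + ((148 - 20)*(-69))/2 = -4 + (128*(-69))/2 = -4 + (½)*(-8832) = -4 - 4416 = -4420)
b(D, L) = -4420
n = 150235 (n = -4420 - 1*(-154655) = -4420 + 154655 = 150235)
(160728 - 1*(-220685)) + n = (160728 - 1*(-220685)) + 150235 = (160728 + 220685) + 150235 = 381413 + 150235 = 531648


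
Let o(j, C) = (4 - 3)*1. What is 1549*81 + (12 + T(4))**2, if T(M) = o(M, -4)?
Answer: 125638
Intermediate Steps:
o(j, C) = 1 (o(j, C) = 1*1 = 1)
T(M) = 1
1549*81 + (12 + T(4))**2 = 1549*81 + (12 + 1)**2 = 125469 + 13**2 = 125469 + 169 = 125638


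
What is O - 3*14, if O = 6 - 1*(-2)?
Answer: -34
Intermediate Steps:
O = 8 (O = 6 + 2 = 8)
O - 3*14 = 8 - 3*14 = 8 - 42 = -34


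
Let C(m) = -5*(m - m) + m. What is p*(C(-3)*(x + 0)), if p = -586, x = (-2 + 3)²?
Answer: 1758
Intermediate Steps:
C(m) = m (C(m) = -5*0 + m = 0 + m = m)
x = 1 (x = 1² = 1)
p*(C(-3)*(x + 0)) = -(-1758)*(1 + 0) = -(-1758) = -586*(-3) = 1758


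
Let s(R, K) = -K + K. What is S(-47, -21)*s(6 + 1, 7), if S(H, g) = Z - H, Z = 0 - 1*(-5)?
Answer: 0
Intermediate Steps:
Z = 5 (Z = 0 + 5 = 5)
S(H, g) = 5 - H
s(R, K) = 0
S(-47, -21)*s(6 + 1, 7) = (5 - 1*(-47))*0 = (5 + 47)*0 = 52*0 = 0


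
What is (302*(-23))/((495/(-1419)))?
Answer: 298678/15 ≈ 19912.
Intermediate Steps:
(302*(-23))/((495/(-1419))) = -6946/(495*(-1/1419)) = -6946/(-15/43) = -6946*(-43/15) = 298678/15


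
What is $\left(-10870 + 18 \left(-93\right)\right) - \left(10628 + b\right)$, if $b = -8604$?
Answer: $-14568$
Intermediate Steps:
$\left(-10870 + 18 \left(-93\right)\right) - \left(10628 + b\right) = \left(-10870 + 18 \left(-93\right)\right) - 2024 = \left(-10870 - 1674\right) + \left(-10628 + 8604\right) = -12544 - 2024 = -14568$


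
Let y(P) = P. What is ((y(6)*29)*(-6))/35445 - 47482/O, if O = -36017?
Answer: 548465914/425540855 ≈ 1.2889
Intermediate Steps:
((y(6)*29)*(-6))/35445 - 47482/O = ((6*29)*(-6))/35445 - 47482/(-36017) = (174*(-6))*(1/35445) - 47482*(-1/36017) = -1044*1/35445 + 47482/36017 = -348/11815 + 47482/36017 = 548465914/425540855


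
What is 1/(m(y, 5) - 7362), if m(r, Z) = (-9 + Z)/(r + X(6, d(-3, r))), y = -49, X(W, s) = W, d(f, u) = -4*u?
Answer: -43/316562 ≈ -0.00013583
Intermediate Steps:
m(r, Z) = (-9 + Z)/(6 + r) (m(r, Z) = (-9 + Z)/(r + 6) = (-9 + Z)/(6 + r))
1/(m(y, 5) - 7362) = 1/((-9 + 5)/(6 - 49) - 7362) = 1/(-4/(-43) - 7362) = 1/(-1/43*(-4) - 7362) = 1/(4/43 - 7362) = 1/(-316562/43) = -43/316562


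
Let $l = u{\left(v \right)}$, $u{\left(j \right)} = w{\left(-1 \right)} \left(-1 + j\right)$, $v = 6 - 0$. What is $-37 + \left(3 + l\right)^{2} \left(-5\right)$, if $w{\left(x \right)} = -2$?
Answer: $-282$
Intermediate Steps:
$v = 6$ ($v = 6 + 0 = 6$)
$u{\left(j \right)} = 2 - 2 j$ ($u{\left(j \right)} = - 2 \left(-1 + j\right) = 2 - 2 j$)
$l = -10$ ($l = 2 - 12 = -10$)
$-37 + \left(3 + l\right)^{2} \left(-5\right) = -37 + \left(3 - 10\right)^{2} \left(-5\right) = -37 + \left(-7\right)^{2} \left(-5\right) = -37 + 49 \left(-5\right) = -37 - 245 = -282$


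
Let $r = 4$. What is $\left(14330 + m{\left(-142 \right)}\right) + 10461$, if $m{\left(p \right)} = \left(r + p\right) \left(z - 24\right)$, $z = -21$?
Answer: $31001$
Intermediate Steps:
$m{\left(p \right)} = -180 - 45 p$ ($m{\left(p \right)} = \left(4 + p\right) \left(-21 - 24\right) = \left(4 + p\right) \left(-45\right) = -180 - 45 p$)
$\left(14330 + m{\left(-142 \right)}\right) + 10461 = \left(14330 - -6210\right) + 10461 = \left(14330 + \left(-180 + 6390\right)\right) + 10461 = \left(14330 + 6210\right) + 10461 = 20540 + 10461 = 31001$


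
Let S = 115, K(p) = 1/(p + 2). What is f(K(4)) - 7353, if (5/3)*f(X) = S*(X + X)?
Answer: -7330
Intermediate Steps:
K(p) = 1/(2 + p)
f(X) = 138*X (f(X) = 3*(115*(X + X))/5 = 3*(115*(2*X))/5 = 3*(230*X)/5 = 138*X)
f(K(4)) - 7353 = 138/(2 + 4) - 7353 = 138/6 - 7353 = 138*(⅙) - 7353 = 23 - 7353 = -7330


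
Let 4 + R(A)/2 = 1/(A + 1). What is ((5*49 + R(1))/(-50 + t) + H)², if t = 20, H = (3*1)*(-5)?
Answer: 118336/225 ≈ 525.94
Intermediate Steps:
H = -15 (H = 3*(-5) = -15)
R(A) = -8 + 2/(1 + A) (R(A) = -8 + 2/(A + 1) = -8 + 2/(1 + A))
((5*49 + R(1))/(-50 + t) + H)² = ((5*49 + 2*(-3 - 4*1)/(1 + 1))/(-50 + 20) - 15)² = ((245 + 2*(-3 - 4)/2)/(-30) - 15)² = ((245 + 2*(½)*(-7))*(-1/30) - 15)² = ((245 - 7)*(-1/30) - 15)² = (238*(-1/30) - 15)² = (-119/15 - 15)² = (-344/15)² = 118336/225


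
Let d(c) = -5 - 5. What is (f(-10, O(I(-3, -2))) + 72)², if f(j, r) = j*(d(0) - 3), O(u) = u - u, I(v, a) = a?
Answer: 40804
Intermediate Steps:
d(c) = -10
O(u) = 0
f(j, r) = -13*j (f(j, r) = j*(-10 - 3) = j*(-13) = -13*j)
(f(-10, O(I(-3, -2))) + 72)² = (-13*(-10) + 72)² = (130 + 72)² = 202² = 40804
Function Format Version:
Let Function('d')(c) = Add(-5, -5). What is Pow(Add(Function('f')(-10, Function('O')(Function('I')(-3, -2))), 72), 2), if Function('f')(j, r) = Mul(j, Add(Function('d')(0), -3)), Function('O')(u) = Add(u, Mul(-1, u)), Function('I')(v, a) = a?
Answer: 40804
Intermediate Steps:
Function('d')(c) = -10
Function('O')(u) = 0
Function('f')(j, r) = Mul(-13, j) (Function('f')(j, r) = Mul(j, Add(-10, -3)) = Mul(j, -13) = Mul(-13, j))
Pow(Add(Function('f')(-10, Function('O')(Function('I')(-3, -2))), 72), 2) = Pow(Add(Mul(-13, -10), 72), 2) = Pow(Add(130, 72), 2) = Pow(202, 2) = 40804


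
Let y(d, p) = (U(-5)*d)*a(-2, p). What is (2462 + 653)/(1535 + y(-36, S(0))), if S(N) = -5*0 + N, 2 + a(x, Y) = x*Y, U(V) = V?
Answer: 623/235 ≈ 2.6511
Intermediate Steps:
a(x, Y) = -2 + Y*x (a(x, Y) = -2 + x*Y = -2 + Y*x)
S(N) = N (S(N) = 0 + N = N)
y(d, p) = -5*d*(-2 - 2*p) (y(d, p) = (-5*d)*(-2 + p*(-2)) = (-5*d)*(-2 - 2*p) = -5*d*(-2 - 2*p))
(2462 + 653)/(1535 + y(-36, S(0))) = (2462 + 653)/(1535 + 10*(-36)*(1 + 0)) = 3115/(1535 + 10*(-36)*1) = 3115/(1535 - 360) = 3115/1175 = 3115*(1/1175) = 623/235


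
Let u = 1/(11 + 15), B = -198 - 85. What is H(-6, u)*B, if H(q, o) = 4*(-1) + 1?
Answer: 849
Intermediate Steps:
B = -283
u = 1/26 ≈ 0.038462
H(q, o) = -3 (H(q, o) = -4 + 1 = -3)
H(-6, u)*B = -3*(-283) = 849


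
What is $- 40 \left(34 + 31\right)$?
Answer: $-2600$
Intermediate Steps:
$- 40 \left(34 + 31\right) = \left(-40\right) 65 = -2600$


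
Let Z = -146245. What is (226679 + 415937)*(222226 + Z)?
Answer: 48826606296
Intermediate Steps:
(226679 + 415937)*(222226 + Z) = (226679 + 415937)*(222226 - 146245) = 642616*75981 = 48826606296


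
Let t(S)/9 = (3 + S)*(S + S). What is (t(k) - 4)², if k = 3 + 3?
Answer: 937024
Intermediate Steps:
k = 6
t(S) = 18*S*(3 + S) (t(S) = 9*((3 + S)*(S + S)) = 9*((3 + S)*(2*S)) = 9*(2*S*(3 + S)) = 18*S*(3 + S))
(t(k) - 4)² = (18*6*(3 + 6) - 4)² = (18*6*9 - 4)² = (972 - 4)² = 968² = 937024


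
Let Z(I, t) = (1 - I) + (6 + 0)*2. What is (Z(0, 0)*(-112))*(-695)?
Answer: 1011920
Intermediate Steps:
Z(I, t) = 13 - I (Z(I, t) = (1 - I) + 6*2 = (1 - I) + 12 = 13 - I)
(Z(0, 0)*(-112))*(-695) = ((13 - 1*0)*(-112))*(-695) = ((13 + 0)*(-112))*(-695) = (13*(-112))*(-695) = -1456*(-695) = 1011920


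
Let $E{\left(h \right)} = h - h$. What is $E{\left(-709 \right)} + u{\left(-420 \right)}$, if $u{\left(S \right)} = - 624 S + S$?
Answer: $261660$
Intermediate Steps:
$E{\left(h \right)} = 0$
$u{\left(S \right)} = - 623 S$
$E{\left(-709 \right)} + u{\left(-420 \right)} = 0 - -261660 = 0 + 261660 = 261660$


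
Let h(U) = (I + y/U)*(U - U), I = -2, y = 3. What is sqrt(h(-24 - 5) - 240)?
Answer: 4*I*sqrt(15) ≈ 15.492*I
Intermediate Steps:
h(U) = 0 (h(U) = (-2 + 3/U)*(U - U) = (-2 + 3/U)*0 = 0)
sqrt(h(-24 - 5) - 240) = sqrt(0 - 240) = sqrt(-240) = 4*I*sqrt(15)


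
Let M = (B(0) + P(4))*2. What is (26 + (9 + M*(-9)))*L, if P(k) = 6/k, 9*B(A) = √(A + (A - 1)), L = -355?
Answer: -2840 + 710*I ≈ -2840.0 + 710.0*I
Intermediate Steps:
B(A) = √(-1 + 2*A)/9 (B(A) = √(A + (A - 1))/9 = √(A + (-1 + A))/9 = √(-1 + 2*A)/9)
M = 3 + 2*I/9 (M = (√(-1 + 2*0)/9 + 6/4)*2 = (√(-1 + 0)/9 + 6*(¼))*2 = (√(-1)/9 + 3/2)*2 = (I/9 + 3/2)*2 = (3/2 + I/9)*2 = 3 + 2*I/9 ≈ 3.0 + 0.22222*I)
(26 + (9 + M*(-9)))*L = (26 + (9 + (3 + 2*I/9)*(-9)))*(-355) = (26 + (9 + (-27 - 2*I)))*(-355) = (26 + (-18 - 2*I))*(-355) = (8 - 2*I)*(-355) = -2840 + 710*I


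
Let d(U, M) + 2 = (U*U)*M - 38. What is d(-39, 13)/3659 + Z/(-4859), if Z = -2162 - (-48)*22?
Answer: 99929501/17779081 ≈ 5.6206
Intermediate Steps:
Z = -1106 (Z = -2162 - 1*(-1056) = -2162 + 1056 = -1106)
d(U, M) = -40 + M*U² (d(U, M) = -2 + ((U*U)*M - 38) = -2 + (U²*M - 38) = -2 + (M*U² - 38) = -2 + (-38 + M*U²) = -40 + M*U²)
d(-39, 13)/3659 + Z/(-4859) = (-40 + 13*(-39)²)/3659 - 1106/(-4859) = (-40 + 13*1521)*(1/3659) - 1106*(-1/4859) = (-40 + 19773)*(1/3659) + 1106/4859 = 19733*(1/3659) + 1106/4859 = 19733/3659 + 1106/4859 = 99929501/17779081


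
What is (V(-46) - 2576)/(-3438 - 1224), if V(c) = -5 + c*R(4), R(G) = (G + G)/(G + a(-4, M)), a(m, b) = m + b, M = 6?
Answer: 7927/13986 ≈ 0.56678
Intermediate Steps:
a(m, b) = b + m
R(G) = 2*G/(2 + G) (R(G) = (G + G)/(G + (6 - 4)) = (2*G)/(G + 2) = (2*G)/(2 + G) = 2*G/(2 + G))
V(c) = -5 + 4*c/3 (V(c) = -5 + c*(2*4/(2 + 4)) = -5 + c*(2*4/6) = -5 + c*(2*4*(1/6)) = -5 + c*(4/3) = -5 + 4*c/3)
(V(-46) - 2576)/(-3438 - 1224) = ((-5 + (4/3)*(-46)) - 2576)/(-3438 - 1224) = ((-5 - 184/3) - 2576)/(-4662) = (-199/3 - 2576)*(-1/4662) = -7927/3*(-1/4662) = 7927/13986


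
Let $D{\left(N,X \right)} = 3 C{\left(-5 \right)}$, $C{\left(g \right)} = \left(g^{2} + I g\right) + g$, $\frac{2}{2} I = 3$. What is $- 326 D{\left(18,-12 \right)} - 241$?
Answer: $-5131$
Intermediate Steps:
$I = 3$
$C{\left(g \right)} = g^{2} + 4 g$ ($C{\left(g \right)} = \left(g^{2} + 3 g\right) + g = g^{2} + 4 g$)
$D{\left(N,X \right)} = 15$ ($D{\left(N,X \right)} = 3 \left(- 5 \left(4 - 5\right)\right) = 3 \left(\left(-5\right) \left(-1\right)\right) = 3 \cdot 5 = 15$)
$- 326 D{\left(18,-12 \right)} - 241 = \left(-326\right) 15 - 241 = -4890 - 241 = -5131$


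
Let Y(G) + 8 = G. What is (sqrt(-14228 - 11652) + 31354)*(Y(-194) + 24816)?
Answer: 771747356 + 49228*I*sqrt(6470) ≈ 7.7175e+8 + 3.9597e+6*I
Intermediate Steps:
Y(G) = -8 + G
(sqrt(-14228 - 11652) + 31354)*(Y(-194) + 24816) = (sqrt(-14228 - 11652) + 31354)*((-8 - 194) + 24816) = (sqrt(-25880) + 31354)*(-202 + 24816) = (2*I*sqrt(6470) + 31354)*24614 = (31354 + 2*I*sqrt(6470))*24614 = 771747356 + 49228*I*sqrt(6470)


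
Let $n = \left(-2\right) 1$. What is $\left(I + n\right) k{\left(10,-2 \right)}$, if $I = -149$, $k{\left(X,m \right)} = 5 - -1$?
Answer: $-906$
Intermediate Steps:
$k{\left(X,m \right)} = 6$ ($k{\left(X,m \right)} = 5 + 1 = 6$)
$n = -2$
$\left(I + n\right) k{\left(10,-2 \right)} = \left(-149 - 2\right) 6 = \left(-151\right) 6 = -906$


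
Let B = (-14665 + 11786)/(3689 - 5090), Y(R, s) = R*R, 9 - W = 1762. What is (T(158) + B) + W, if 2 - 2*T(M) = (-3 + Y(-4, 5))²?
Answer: -5140115/2802 ≈ -1834.4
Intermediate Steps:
W = -1753 (W = 9 - 1*1762 = 9 - 1762 = -1753)
Y(R, s) = R²
B = 2879/1401 (B = -2879/(-1401) = -2879*(-1/1401) = 2879/1401 ≈ 2.0550)
T(M) = -167/2 (T(M) = 1 - (-3 + (-4)²)²/2 = 1 - (-3 + 16)²/2 = 1 - ½*13² = 1 - ½*169 = 1 - 169/2 = -167/2)
(T(158) + B) + W = (-167/2 + 2879/1401) - 1753 = -228209/2802 - 1753 = -5140115/2802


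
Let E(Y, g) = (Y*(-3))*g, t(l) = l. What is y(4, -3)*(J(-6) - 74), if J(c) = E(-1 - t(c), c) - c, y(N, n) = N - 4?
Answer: 0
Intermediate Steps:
y(N, n) = -4 + N
E(Y, g) = -3*Y*g (E(Y, g) = (-3*Y)*g = -3*Y*g)
J(c) = -c - 3*c*(-1 - c) (J(c) = -3*(-1 - c)*c - c = -3*c*(-1 - c) - c = -c - 3*c*(-1 - c))
y(4, -3)*(J(-6) - 74) = (-4 + 4)*(-6*(2 + 3*(-6)) - 74) = 0*(-6*(2 - 18) - 74) = 0*(-6*(-16) - 74) = 0*(96 - 74) = 0*22 = 0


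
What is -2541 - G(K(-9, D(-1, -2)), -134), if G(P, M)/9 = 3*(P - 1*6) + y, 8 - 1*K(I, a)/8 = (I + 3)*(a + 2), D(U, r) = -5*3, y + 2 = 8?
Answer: 12687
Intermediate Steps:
y = 6 (y = -2 + 8 = 6)
D(U, r) = -15
K(I, a) = 64 - 8*(2 + a)*(3 + I) (K(I, a) = 64 - 8*(I + 3)*(a + 2) = 64 - 8*(3 + I)*(2 + a) = 64 - 8*(2 + a)*(3 + I))
G(P, M) = -108 + 27*P (G(P, M) = 9*(3*(P - 1*6) + 6) = 9*(3*(P - 6) + 6) = 9*(3*(-6 + P) + 6) = 9*((-18 + 3*P) + 6) = 9*(-12 + 3*P) = -108 + 27*P)
-2541 - G(K(-9, D(-1, -2)), -134) = -2541 - (-108 + 27*(16 - 24*(-15) - 16*(-9) - 8*(-9)*(-15))) = -2541 - (-108 + 27*(16 + 360 + 144 - 1080)) = -2541 - (-108 + 27*(-560)) = -2541 - (-108 - 15120) = -2541 - 1*(-15228) = -2541 + 15228 = 12687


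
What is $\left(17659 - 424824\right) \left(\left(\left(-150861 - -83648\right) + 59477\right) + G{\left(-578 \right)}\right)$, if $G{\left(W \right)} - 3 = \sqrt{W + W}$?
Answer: $3148606945 - 13843610 i \approx 3.1486 \cdot 10^{9} - 1.3844 \cdot 10^{7} i$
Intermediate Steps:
$G{\left(W \right)} = 3 + \sqrt{2} \sqrt{W}$ ($G{\left(W \right)} = 3 + \sqrt{W + W} = 3 + \sqrt{2 W} = 3 + \sqrt{2} \sqrt{W}$)
$\left(17659 - 424824\right) \left(\left(\left(-150861 - -83648\right) + 59477\right) + G{\left(-578 \right)}\right) = \left(17659 - 424824\right) \left(\left(\left(-150861 - -83648\right) + 59477\right) + \left(3 + \sqrt{2} \sqrt{-578}\right)\right) = - 407165 \left(\left(\left(-150861 + 83648\right) + 59477\right) + \left(3 + \sqrt{2} \cdot 17 i \sqrt{2}\right)\right) = - 407165 \left(\left(-67213 + 59477\right) + \left(3 + 34 i\right)\right) = - 407165 \left(-7736 + \left(3 + 34 i\right)\right) = - 407165 \left(-7733 + 34 i\right) = 3148606945 - 13843610 i$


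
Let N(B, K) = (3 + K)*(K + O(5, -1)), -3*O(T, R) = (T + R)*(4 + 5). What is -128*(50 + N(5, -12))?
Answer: -34048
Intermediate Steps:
O(T, R) = -3*R - 3*T (O(T, R) = -(T + R)*(4 + 5)/3 = -(R + T)*9/3 = -(9*R + 9*T)/3 = -3*R - 3*T)
N(B, K) = (-12 + K)*(3 + K) (N(B, K) = (3 + K)*(K + (-3*(-1) - 3*5)) = (3 + K)*(K + (3 - 15)) = (3 + K)*(K - 12) = (3 + K)*(-12 + K) = (-12 + K)*(3 + K))
-128*(50 + N(5, -12)) = -128*(50 + (-36 + (-12)² - 9*(-12))) = -128*(50 + (-36 + 144 + 108)) = -128*(50 + 216) = -128*266 = -34048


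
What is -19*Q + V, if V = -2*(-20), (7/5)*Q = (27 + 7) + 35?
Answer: -6275/7 ≈ -896.43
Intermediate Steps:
Q = 345/7 (Q = 5*((27 + 7) + 35)/7 = 5*(34 + 35)/7 = (5/7)*69 = 345/7 ≈ 49.286)
V = 40
-19*Q + V = -19*345/7 + 40 = -6555/7 + 40 = -6275/7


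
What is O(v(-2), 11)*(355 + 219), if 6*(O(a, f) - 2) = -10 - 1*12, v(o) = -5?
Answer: -2870/3 ≈ -956.67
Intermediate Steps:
O(a, f) = -5/3 (O(a, f) = 2 + (-10 - 1*12)/6 = 2 + (-10 - 12)/6 = 2 + (⅙)*(-22) = 2 - 11/3 = -5/3)
O(v(-2), 11)*(355 + 219) = -5*(355 + 219)/3 = -5/3*574 = -2870/3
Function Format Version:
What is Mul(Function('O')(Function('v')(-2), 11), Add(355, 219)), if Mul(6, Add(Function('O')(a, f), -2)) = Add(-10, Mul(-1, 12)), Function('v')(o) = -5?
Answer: Rational(-2870, 3) ≈ -956.67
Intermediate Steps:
Function('O')(a, f) = Rational(-5, 3) (Function('O')(a, f) = Add(2, Mul(Rational(1, 6), Add(-10, Mul(-1, 12)))) = Add(2, Mul(Rational(1, 6), Add(-10, -12))) = Add(2, Mul(Rational(1, 6), -22)) = Add(2, Rational(-11, 3)) = Rational(-5, 3))
Mul(Function('O')(Function('v')(-2), 11), Add(355, 219)) = Mul(Rational(-5, 3), Add(355, 219)) = Mul(Rational(-5, 3), 574) = Rational(-2870, 3)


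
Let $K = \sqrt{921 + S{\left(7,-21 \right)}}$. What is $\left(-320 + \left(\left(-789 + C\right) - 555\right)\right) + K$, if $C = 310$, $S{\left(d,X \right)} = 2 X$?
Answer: $-1354 + \sqrt{879} \approx -1324.4$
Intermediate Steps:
$K = \sqrt{879}$ ($K = \sqrt{921 + 2 \left(-21\right)} = \sqrt{921 - 42} = \sqrt{879} \approx 29.648$)
$\left(-320 + \left(\left(-789 + C\right) - 555\right)\right) + K = \left(-320 + \left(\left(-789 + 310\right) - 555\right)\right) + \sqrt{879} = \left(-320 - 1034\right) + \sqrt{879} = -1354 + \sqrt{879}$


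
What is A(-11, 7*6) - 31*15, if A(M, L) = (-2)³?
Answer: -473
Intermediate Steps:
A(M, L) = -8
A(-11, 7*6) - 31*15 = -8 - 31*15 = -8 - 465 = -473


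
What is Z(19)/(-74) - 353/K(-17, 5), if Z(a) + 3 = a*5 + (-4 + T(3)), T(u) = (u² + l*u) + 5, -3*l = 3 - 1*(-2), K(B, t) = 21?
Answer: -28159/1554 ≈ -18.120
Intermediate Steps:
l = -5/3 (l = -(3 - 1*(-2))/3 = -(3 + 2)/3 = -⅓*5 = -5/3 ≈ -1.6667)
T(u) = 5 + u² - 5*u/3 (T(u) = (u² - 5*u/3) + 5 = 5 + u² - 5*u/3)
Z(a) = 2 + 5*a (Z(a) = -3 + (a*5 + (-4 + (5 + 3² - 5/3*3))) = -3 + (5*a + (-4 + (5 + 9 - 5))) = -3 + (5*a + (-4 + 9)) = -3 + (5*a + 5) = -3 + (5 + 5*a) = 2 + 5*a)
Z(19)/(-74) - 353/K(-17, 5) = (2 + 5*19)/(-74) - 353/21 = (2 + 95)*(-1/74) - 353*1/21 = 97*(-1/74) - 353/21 = -97/74 - 353/21 = -28159/1554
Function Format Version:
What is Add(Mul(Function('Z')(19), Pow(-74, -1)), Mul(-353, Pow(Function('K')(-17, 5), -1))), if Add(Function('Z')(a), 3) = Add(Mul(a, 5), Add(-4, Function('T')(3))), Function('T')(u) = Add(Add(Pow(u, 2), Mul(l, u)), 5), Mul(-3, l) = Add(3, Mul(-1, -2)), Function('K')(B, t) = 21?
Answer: Rational(-28159, 1554) ≈ -18.120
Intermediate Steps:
l = Rational(-5, 3) (l = Mul(Rational(-1, 3), Add(3, Mul(-1, -2))) = Mul(Rational(-1, 3), Add(3, 2)) = Mul(Rational(-1, 3), 5) = Rational(-5, 3) ≈ -1.6667)
Function('T')(u) = Add(5, Pow(u, 2), Mul(Rational(-5, 3), u)) (Function('T')(u) = Add(Add(Pow(u, 2), Mul(Rational(-5, 3), u)), 5) = Add(5, Pow(u, 2), Mul(Rational(-5, 3), u)))
Function('Z')(a) = Add(2, Mul(5, a)) (Function('Z')(a) = Add(-3, Add(Mul(a, 5), Add(-4, Add(5, Pow(3, 2), Mul(Rational(-5, 3), 3))))) = Add(-3, Add(Mul(5, a), Add(-4, Add(5, 9, -5)))) = Add(-3, Add(Mul(5, a), Add(-4, 9))) = Add(-3, Add(Mul(5, a), 5)) = Add(-3, Add(5, Mul(5, a))) = Add(2, Mul(5, a)))
Add(Mul(Function('Z')(19), Pow(-74, -1)), Mul(-353, Pow(Function('K')(-17, 5), -1))) = Add(Mul(Add(2, Mul(5, 19)), Pow(-74, -1)), Mul(-353, Pow(21, -1))) = Add(Mul(Add(2, 95), Rational(-1, 74)), Mul(-353, Rational(1, 21))) = Add(Mul(97, Rational(-1, 74)), Rational(-353, 21)) = Add(Rational(-97, 74), Rational(-353, 21)) = Rational(-28159, 1554)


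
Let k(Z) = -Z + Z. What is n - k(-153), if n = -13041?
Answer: -13041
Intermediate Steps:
k(Z) = 0
n - k(-153) = -13041 - 1*0 = -13041 + 0 = -13041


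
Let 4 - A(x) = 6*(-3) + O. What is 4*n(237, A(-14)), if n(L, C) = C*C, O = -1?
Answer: 2116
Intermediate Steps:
A(x) = 23 (A(x) = 4 - (6*(-3) - 1) = 4 - (-18 - 1) = 4 - 1*(-19) = 4 + 19 = 23)
n(L, C) = C**2
4*n(237, A(-14)) = 4*23**2 = 4*529 = 2116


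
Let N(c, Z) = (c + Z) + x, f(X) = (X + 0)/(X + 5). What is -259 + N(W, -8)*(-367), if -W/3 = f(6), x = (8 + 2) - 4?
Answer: 11831/11 ≈ 1075.5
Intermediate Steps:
x = 6 (x = 10 - 4 = 6)
f(X) = X/(5 + X)
W = -18/11 (W = -18/(5 + 6) = -18/11 ≈ -1.6364)
N(c, Z) = 6 + Z + c (N(c, Z) = (c + Z) + 6 = (Z + c) + 6 = 6 + Z + c)
-259 + N(W, -8)*(-367) = -259 + (6 - 8 - 18/11)*(-367) = -259 - 40/11*(-367) = -259 + 14680/11 = 11831/11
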